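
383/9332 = 383/9332  =  0.04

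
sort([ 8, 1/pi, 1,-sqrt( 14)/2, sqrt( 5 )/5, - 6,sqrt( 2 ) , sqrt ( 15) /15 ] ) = [ - 6, - sqrt( 14) /2,sqrt( 15)/15,  1/pi, sqrt( 5) /5, 1, sqrt( 2), 8 ] 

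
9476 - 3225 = 6251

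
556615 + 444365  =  1000980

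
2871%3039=2871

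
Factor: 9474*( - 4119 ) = - 39023406 = -  2^1*3^2*1373^1*1579^1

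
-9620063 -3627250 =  - 13247313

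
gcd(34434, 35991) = 9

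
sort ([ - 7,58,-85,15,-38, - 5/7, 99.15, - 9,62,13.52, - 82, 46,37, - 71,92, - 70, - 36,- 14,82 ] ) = [-85,  -  82, - 71,-70, -38,- 36,-14 ,  -  9,-7,- 5/7,13.52, 15, 37,46, 58,62, 82 , 92,99.15 ] 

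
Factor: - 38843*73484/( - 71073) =2^2*3^( - 2 )*7^1*31^1*53^( -1 )*149^( - 1 )*179^1*18371^1 = 2854339012/71073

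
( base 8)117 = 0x4F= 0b1001111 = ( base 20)3J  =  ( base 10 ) 79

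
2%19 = 2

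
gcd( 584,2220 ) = 4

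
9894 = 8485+1409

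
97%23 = 5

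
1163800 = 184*6325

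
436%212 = 12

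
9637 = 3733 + 5904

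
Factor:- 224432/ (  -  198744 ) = 2^1*3^( - 1)*7^( - 2 ) * 83^1 = 166/147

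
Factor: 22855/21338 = 2^( - 1) * 5^1*7^1*47^( - 1)*227^( - 1 )*653^1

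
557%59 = 26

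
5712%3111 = 2601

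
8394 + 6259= 14653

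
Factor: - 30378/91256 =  - 249/748 = - 2^( - 2 ) * 3^1*11^(-1 )*17^( - 1)*83^1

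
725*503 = 364675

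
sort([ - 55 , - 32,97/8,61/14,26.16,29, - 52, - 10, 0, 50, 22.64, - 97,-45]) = [ - 97, - 55, -52, - 45, - 32, - 10,0,61/14,97/8,22.64,26.16,  29, 50 ] 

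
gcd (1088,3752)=8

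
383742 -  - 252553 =636295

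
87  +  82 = 169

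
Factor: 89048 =2^3*11131^1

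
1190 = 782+408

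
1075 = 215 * 5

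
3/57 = 1/19 =0.05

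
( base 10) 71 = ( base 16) 47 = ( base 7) 131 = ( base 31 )29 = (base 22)35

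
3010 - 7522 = -4512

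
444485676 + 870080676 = 1314566352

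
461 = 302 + 159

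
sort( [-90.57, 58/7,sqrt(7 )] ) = [ - 90.57,sqrt(7),58/7 ] 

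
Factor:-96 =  - 2^5 *3^1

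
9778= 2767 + 7011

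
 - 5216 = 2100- 7316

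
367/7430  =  367/7430   =  0.05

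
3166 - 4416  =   - 1250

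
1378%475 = 428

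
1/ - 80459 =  - 1/80459 = -0.00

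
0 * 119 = 0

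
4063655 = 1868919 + 2194736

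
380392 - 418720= - 38328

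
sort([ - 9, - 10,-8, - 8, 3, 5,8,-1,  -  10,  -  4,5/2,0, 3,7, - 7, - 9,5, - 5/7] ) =[ - 10, - 10, - 9, -9, - 8,-8, - 7, - 4,- 1,  -  5/7,0,5/2,3,3,5  ,  5, 7, 8 ] 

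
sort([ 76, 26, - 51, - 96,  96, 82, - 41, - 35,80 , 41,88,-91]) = [ - 96, - 91 , - 51 ,-41,-35,26,41,76,80,82,88, 96]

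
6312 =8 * 789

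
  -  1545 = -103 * 15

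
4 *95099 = 380396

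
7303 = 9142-1839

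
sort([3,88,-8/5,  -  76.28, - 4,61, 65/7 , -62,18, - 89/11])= [-76.28, - 62, - 89/11, - 4, - 8/5  ,  3,65/7 , 18, 61,88 ] 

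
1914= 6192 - 4278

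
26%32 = 26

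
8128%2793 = 2542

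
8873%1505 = 1348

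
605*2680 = 1621400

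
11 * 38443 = 422873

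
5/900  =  1/180 = 0.01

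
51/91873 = 51/91873 = 0.00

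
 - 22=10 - 32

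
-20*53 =  -  1060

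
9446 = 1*9446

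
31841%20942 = 10899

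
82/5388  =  41/2694 = 0.02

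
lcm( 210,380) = 7980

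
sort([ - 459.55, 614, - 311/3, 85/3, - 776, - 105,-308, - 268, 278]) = [ - 776 , - 459.55, - 308, - 268, - 105, - 311/3, 85/3, 278, 614]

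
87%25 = 12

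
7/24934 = 1/3562 = 0.00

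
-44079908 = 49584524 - 93664432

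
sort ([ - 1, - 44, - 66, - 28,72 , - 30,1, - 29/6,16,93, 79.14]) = [ - 66,-44, - 30, - 28,- 29/6, - 1, 1,16, 72,  79.14,93]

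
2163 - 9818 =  - 7655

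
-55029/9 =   -  18343/3 = -6114.33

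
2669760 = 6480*412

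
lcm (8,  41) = 328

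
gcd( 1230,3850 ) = 10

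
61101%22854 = 15393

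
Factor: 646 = 2^1*17^1*19^1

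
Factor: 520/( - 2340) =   -  2^1*3^(-2 )  =  -2/9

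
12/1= 12= 12.00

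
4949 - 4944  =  5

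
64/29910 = 32/14955=0.00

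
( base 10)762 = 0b1011111010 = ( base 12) 536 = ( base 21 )1F6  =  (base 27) 116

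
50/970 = 5/97 = 0.05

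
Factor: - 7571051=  - 37^1*204623^1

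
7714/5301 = 406/279 = 1.46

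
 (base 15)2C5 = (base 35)i5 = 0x27B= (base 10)635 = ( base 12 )44B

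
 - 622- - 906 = 284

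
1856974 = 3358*553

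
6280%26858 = 6280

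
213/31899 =71/10633 = 0.01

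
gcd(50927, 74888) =1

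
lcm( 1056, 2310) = 36960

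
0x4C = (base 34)28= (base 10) 76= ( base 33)2a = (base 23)37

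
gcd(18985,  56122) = 1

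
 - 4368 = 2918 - 7286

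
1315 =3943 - 2628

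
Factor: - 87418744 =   -  2^3 * 7^2*223007^1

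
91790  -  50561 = 41229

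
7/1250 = 7/1250= 0.01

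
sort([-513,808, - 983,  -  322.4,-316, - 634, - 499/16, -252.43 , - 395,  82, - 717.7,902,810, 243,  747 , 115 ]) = [-983,-717.7, -634 ,-513 , - 395,-322.4, - 316,-252.43,-499/16,82,115,243,747, 808,810, 902] 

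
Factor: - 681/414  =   - 227/138 = - 2^( - 1 )*3^(-1 )*23^ ( - 1 )*227^1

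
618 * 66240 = 40936320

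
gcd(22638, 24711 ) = 3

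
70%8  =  6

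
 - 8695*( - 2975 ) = 25867625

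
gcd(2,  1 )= 1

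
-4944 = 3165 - 8109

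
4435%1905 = 625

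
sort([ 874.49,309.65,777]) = [ 309.65,  777, 874.49]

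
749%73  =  19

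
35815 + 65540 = 101355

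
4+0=4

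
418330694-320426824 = 97903870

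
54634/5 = 10926 + 4/5 = 10926.80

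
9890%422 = 184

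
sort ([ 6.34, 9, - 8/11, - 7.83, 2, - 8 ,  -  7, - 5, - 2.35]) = [ - 8, - 7.83, - 7 ,  -  5, -2.35, - 8/11, 2,6.34, 9 ]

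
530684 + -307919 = 222765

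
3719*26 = 96694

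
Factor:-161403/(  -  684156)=67/284 = 2^ ( - 2 ) * 67^1*71^( - 1)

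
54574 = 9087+45487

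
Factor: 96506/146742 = 3^( - 1)*37^( - 1 )*73^1  =  73/111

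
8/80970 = 4/40485 = 0.00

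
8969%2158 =337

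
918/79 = 11+ 49/79 = 11.62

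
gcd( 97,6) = 1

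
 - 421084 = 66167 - 487251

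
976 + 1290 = 2266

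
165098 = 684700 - 519602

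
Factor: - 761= - 761^1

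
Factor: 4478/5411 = 2^1*7^(- 1) * 773^( - 1 )*2239^1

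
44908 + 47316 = 92224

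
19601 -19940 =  - 339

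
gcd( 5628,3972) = 12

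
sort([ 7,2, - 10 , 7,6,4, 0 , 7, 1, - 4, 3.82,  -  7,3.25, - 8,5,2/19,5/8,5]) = [-10, - 8, - 7, - 4,0,2/19,  5/8 , 1,2,3.25,3.82, 4,5 , 5, 6,7,7,7] 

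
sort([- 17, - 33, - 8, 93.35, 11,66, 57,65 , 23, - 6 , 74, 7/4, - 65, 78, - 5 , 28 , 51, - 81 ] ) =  [ - 81, - 65,-33, - 17  , -8, - 6,-5,7/4 , 11,23,28,51,57 , 65, 66,74,  78,93.35] 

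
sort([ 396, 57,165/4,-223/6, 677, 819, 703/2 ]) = [ - 223/6, 165/4, 57, 703/2,396, 677, 819] 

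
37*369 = 13653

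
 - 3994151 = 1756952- 5751103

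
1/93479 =1/93479=0.00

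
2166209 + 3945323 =6111532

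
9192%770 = 722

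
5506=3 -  - 5503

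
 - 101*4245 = - 428745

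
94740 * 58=5494920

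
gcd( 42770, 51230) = 470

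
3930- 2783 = 1147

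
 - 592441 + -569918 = -1162359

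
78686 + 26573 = 105259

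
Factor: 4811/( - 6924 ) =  - 2^ ( - 2)  *3^(- 1)*17^1 *283^1*577^ (  -  1 )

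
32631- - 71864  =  104495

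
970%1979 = 970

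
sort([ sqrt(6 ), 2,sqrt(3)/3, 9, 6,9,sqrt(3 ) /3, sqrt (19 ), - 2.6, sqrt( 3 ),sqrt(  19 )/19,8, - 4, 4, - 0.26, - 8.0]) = [ - 8.0, - 4, - 2.6, - 0.26, sqrt(19 )/19,  sqrt( 3) /3, sqrt (3)/3, sqrt( 3 ),2,sqrt(6 ), 4  ,  sqrt(  19), 6,8, 9 , 9] 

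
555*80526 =44691930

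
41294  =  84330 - 43036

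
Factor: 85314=2^1 * 3^1*59^1*241^1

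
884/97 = 9 + 11/97=9.11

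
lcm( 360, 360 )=360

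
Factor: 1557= 3^2*173^1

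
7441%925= 41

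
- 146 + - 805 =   -  951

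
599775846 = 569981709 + 29794137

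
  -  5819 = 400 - 6219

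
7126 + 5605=12731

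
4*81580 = 326320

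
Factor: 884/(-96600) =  -221/24150 = -2^( - 1 )*3^( - 1)*5^(  -  2)*7^( - 1 )* 13^1*17^1*23^( -1)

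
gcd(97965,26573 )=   1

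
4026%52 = 22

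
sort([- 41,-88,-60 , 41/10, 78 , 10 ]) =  [- 88, -60,-41,41/10,  10,78] 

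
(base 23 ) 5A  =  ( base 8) 175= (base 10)125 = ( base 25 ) 50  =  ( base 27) 4h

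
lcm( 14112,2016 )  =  14112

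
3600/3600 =1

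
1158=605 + 553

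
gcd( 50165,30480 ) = 635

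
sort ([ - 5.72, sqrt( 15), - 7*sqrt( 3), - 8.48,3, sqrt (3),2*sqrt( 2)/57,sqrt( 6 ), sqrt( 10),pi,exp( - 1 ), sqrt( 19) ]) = [ - 7*sqrt( 3), - 8.48, - 5.72,2*sqrt( 2 )/57 , exp( - 1 ), sqrt( 3), sqrt( 6), 3, pi, sqrt( 10), sqrt(15), sqrt (19) ]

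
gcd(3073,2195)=439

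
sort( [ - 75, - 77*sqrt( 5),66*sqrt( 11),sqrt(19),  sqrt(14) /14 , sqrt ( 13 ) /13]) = [ - 77*sqrt( 5),-75 , sqrt( 14) /14, sqrt( 13)/13,  sqrt( 19), 66*sqrt(11) ]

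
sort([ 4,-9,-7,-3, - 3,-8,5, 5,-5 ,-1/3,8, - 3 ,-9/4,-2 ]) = [-9, - 8, - 7, - 5, - 3, - 3, - 3, - 9/4, - 2 , - 1/3,4, 5, 5,8]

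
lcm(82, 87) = 7134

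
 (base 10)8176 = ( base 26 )C2C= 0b1111111110000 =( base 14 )2da0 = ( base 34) 72G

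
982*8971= 8809522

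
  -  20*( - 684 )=13680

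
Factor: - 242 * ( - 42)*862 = 8761368 = 2^3*3^1*7^1*11^2*431^1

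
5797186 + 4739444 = 10536630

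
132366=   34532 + 97834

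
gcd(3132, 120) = 12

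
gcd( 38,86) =2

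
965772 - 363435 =602337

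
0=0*7595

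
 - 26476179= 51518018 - 77994197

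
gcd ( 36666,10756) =2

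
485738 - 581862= -96124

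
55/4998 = 55/4998 = 0.01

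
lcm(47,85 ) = 3995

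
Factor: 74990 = 2^1*5^1*7499^1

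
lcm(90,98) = 4410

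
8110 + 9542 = 17652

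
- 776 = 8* ( - 97)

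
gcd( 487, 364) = 1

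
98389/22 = 98389/22 = 4472.23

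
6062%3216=2846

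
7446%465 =6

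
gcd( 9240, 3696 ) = 1848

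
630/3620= 63/362  =  0.17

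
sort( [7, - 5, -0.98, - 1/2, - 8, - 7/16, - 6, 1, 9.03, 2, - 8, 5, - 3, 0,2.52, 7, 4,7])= [ - 8, - 8,- 6, -5, - 3, - 0.98,-1/2,-7/16, 0, 1 , 2, 2.52,4, 5, 7, 7,7, 9.03]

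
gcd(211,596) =1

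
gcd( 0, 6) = 6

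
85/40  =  2  +  1/8=   2.12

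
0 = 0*760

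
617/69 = 617/69 = 8.94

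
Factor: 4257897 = 3^1 * 7^1 * 202757^1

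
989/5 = 197 + 4/5 = 197.80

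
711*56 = 39816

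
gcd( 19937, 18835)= 1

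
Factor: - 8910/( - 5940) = 2^( - 1)*3^1=3/2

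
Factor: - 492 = -2^2*3^1*41^1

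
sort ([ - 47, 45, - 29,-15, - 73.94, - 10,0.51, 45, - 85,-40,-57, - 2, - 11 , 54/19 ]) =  [-85,-73.94, - 57,-47 , - 40,  -  29, - 15,- 11,  -  10,-2,0.51,54/19 , 45,45 ]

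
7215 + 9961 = 17176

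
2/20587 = 2/20587 = 0.00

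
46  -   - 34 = 80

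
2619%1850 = 769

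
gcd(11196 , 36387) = 2799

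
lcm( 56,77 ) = 616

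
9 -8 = 1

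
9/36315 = 1/4035 =0.00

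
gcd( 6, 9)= 3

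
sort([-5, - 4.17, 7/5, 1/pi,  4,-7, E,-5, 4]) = [-7,-5,  -  5, - 4.17, 1/pi, 7/5, E, 4, 4 ]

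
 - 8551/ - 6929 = 1  +  1622/6929 = 1.23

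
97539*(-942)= -91881738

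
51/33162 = 17/11054 = 0.00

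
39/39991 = 39/39991 = 0.00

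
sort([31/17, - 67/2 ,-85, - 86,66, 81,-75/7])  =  [-86, - 85, - 67/2,  -  75/7, 31/17,66,81]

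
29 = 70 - 41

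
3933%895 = 353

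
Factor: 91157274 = 2^1 * 3^2 * 13^1 * 389561^1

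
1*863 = 863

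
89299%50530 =38769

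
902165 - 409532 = 492633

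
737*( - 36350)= -26789950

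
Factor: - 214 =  - 2^1 * 107^1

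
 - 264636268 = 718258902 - 982895170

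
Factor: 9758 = 2^1*7^1*17^1*41^1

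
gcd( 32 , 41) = 1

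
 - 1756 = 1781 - 3537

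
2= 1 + 1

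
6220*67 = 416740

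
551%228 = 95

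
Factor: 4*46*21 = 2^3*3^1*7^1*23^1 = 3864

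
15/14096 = 15/14096 = 0.00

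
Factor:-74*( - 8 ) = 592 = 2^4*37^1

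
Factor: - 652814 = -2^1*103^1*3169^1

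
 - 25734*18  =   - 463212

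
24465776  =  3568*6857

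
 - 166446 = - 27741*6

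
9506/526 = 18+19/263 = 18.07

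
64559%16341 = 15536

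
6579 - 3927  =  2652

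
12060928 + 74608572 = 86669500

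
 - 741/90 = - 247/30  =  - 8.23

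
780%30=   0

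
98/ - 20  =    -  5 + 1/10= - 4.90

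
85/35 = 2+ 3/7= 2.43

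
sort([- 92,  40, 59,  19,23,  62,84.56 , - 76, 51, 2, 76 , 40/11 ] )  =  [ - 92, - 76,2,40/11, 19,  23,40,51,59,62,  76,84.56]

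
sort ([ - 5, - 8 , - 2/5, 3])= [ - 8, - 5, - 2/5,3]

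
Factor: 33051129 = 3^1*89^1*123787^1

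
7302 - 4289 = 3013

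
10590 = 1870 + 8720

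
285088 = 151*1888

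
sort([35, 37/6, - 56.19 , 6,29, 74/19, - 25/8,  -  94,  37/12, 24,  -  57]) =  [-94,-57, - 56.19, - 25/8, 37/12,74/19,  6, 37/6,24, 29, 35]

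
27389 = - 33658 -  - 61047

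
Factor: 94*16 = 2^5*47^1 = 1504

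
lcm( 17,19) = 323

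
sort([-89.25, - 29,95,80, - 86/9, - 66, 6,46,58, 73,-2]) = [ - 89.25 , - 66,-29, - 86/9, - 2,6, 46,  58, 73,80,  95] 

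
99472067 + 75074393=174546460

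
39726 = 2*19863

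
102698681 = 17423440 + 85275241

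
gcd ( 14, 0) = 14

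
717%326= 65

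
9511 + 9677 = 19188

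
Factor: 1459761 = 3^1*37^1*13151^1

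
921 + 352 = 1273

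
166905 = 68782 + 98123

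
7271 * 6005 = 43662355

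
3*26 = 78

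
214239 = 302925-88686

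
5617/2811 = 1 + 2806/2811 = 2.00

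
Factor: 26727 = 3^1*59^1 * 151^1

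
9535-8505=1030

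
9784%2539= 2167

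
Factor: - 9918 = -2^1*3^2*19^1*29^1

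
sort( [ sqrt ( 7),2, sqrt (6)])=[ 2, sqrt(6) , sqrt( 7) ]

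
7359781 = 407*18083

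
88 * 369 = 32472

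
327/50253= 109/16751 =0.01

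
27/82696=27/82696 = 0.00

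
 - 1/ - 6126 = 1/6126=0.00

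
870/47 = 18 + 24/47= 18.51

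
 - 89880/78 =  - 14980/13 = - 1152.31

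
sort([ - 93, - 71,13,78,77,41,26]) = [ - 93 ,-71, 13,26 , 41,77,78]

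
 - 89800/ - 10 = 8980/1 = 8980.00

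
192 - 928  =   - 736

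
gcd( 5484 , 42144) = 12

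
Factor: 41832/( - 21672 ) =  - 43^ ( - 1)*83^1 = - 83/43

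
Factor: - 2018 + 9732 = 7714 =2^1*7^1*19^1*29^1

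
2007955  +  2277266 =4285221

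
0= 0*619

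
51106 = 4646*11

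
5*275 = 1375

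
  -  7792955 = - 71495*109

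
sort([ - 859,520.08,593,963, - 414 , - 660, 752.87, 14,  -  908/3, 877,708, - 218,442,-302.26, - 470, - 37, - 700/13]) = [ -859, - 660, - 470, - 414, - 908/3, -302.26, - 218,-700/13, - 37,  14, 442,520.08, 593,708, 752.87,877, 963] 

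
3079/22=139 + 21/22=   139.95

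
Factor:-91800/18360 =-5= -  5^1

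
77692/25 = 77692/25= 3107.68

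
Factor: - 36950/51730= - 5^1*7^(-1)=- 5/7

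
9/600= 3/200  =  0.01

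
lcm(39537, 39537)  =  39537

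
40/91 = 40/91 = 0.44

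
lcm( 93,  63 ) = 1953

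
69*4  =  276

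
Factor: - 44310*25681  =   - 1137925110 = - 2^1*3^1*5^1 *7^1 * 61^1 * 211^1*421^1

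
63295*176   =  11139920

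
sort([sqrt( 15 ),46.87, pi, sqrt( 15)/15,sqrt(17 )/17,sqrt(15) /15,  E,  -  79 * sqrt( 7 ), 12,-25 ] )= [ - 79*sqrt(7) , - 25,  sqrt(17) /17,sqrt(15) /15,sqrt( 15)/15,E, pi,sqrt(15 ), 12,46.87] 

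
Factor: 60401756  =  2^2*43^1*83^1*4231^1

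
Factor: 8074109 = 2341^1*3449^1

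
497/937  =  497/937 = 0.53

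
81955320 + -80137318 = 1818002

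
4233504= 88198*48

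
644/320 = 2 + 1/80=2.01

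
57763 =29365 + 28398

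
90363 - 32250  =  58113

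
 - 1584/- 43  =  1584/43 = 36.84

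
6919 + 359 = 7278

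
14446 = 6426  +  8020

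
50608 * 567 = 28694736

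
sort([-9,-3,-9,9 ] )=[-9,-9,-3,9] 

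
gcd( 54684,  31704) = 12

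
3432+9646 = 13078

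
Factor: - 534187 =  - 53^1*10079^1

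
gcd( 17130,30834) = 3426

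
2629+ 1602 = 4231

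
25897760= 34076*760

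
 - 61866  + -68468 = -130334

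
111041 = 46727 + 64314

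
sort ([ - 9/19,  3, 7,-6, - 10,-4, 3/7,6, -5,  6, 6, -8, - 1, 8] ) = [-10, - 8, - 6 , - 5, - 4, - 1, - 9/19, 3/7, 3,  6,6,6,7,8 ] 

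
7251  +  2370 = 9621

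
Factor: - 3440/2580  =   - 2^2*3^( - 1 ) = - 4/3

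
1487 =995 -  - 492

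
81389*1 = 81389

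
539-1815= -1276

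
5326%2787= 2539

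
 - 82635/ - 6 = 13772 + 1/2 = 13772.50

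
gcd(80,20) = 20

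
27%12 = 3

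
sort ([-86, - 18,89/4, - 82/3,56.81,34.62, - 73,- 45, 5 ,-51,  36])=[ - 86 , - 73, - 51,-45, - 82/3, - 18,5, 89/4,34.62,36, 56.81 ] 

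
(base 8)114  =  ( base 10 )76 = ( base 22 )3a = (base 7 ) 136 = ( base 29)2I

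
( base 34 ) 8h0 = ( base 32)9J2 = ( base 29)bjo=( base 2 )10011001100010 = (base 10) 9826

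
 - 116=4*( - 29 ) 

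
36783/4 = 36783/4= 9195.75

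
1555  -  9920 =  - 8365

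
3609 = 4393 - 784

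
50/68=25/34 = 0.74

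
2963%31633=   2963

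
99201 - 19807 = 79394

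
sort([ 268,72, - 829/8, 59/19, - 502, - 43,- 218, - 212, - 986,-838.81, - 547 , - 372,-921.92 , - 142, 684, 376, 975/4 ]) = [ - 986, - 921.92, - 838.81,- 547, - 502, - 372, - 218, - 212, - 142, - 829/8, - 43,59/19, 72, 975/4,  268, 376, 684 ] 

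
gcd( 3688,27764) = 4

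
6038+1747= 7785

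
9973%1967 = 138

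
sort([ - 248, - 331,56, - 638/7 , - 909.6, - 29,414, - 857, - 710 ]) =[ - 909.6, - 857, - 710, - 331, - 248, - 638/7, - 29, 56,414] 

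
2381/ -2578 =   -  2381/2578 = - 0.92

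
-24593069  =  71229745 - 95822814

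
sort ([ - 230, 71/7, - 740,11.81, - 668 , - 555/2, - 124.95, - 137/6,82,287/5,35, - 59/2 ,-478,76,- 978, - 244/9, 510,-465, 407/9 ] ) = [ - 978, - 740, - 668, - 478,-465, - 555/2, - 230, - 124.95, - 59/2, - 244/9,-137/6,71/7,11.81 , 35, 407/9, 287/5,  76,82,510] 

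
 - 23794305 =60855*( - 391 ) 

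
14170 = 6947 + 7223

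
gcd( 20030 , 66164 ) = 2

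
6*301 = 1806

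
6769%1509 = 733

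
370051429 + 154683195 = 524734624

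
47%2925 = 47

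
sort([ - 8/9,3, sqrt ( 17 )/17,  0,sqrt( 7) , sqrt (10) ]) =[ - 8/9,0, sqrt(17) /17,  sqrt(7), 3,sqrt( 10) ] 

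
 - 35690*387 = - 13812030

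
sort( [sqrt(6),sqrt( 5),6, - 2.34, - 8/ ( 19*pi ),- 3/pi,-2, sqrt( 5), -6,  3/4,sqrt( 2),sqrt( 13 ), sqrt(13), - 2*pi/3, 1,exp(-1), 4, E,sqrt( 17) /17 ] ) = [ - 6, - 2.34, - 2*pi/3, - 2, - 3/pi, - 8/( 19* pi), sqrt( 17)/17, exp( - 1 ),3/4,  1,sqrt( 2 ), sqrt (5), sqrt( 5), sqrt( 6), E,sqrt( 13 ),sqrt ( 13 ), 4, 6]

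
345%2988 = 345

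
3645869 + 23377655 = 27023524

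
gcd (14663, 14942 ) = 31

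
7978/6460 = 1 + 759/3230 =1.23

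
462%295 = 167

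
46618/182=1793/7= 256.14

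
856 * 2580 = 2208480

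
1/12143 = 1/12143 = 0.00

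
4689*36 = 168804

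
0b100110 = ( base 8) 46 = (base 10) 38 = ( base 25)1d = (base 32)16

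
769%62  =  25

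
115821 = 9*12869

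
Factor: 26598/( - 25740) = -2^( - 1)*3^( - 1)*5^ ( - 1)*31^1= -31/30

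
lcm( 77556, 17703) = 1628676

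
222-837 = -615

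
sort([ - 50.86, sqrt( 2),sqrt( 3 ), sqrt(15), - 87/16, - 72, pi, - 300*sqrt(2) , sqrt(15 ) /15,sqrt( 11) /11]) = [ - 300*sqrt( 2), - 72, - 50.86, - 87/16 , sqrt (15 ) /15,sqrt( 11) /11, sqrt( 2),sqrt( 3 ),pi,sqrt ( 15) ]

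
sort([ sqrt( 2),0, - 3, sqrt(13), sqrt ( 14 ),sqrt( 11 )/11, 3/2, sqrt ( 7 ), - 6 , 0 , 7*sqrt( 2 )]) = [ - 6,- 3, 0, 0,sqrt(11 ) /11,sqrt(2),3/2 , sqrt( 7 ),sqrt( 13 ), sqrt( 14 ), 7*sqrt(2 ) ]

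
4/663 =4/663 = 0.01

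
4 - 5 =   -  1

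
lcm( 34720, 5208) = 104160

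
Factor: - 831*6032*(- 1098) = 5503826016 = 2^5*3^3*13^1*29^1 * 61^1*277^1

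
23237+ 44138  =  67375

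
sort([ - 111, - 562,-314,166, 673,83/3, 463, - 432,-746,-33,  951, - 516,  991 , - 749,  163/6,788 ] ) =[ - 749, - 746, - 562, - 516, - 432, - 314, - 111,  -  33, 163/6,83/3, 166,463, 673,788, 951,  991 ]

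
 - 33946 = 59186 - 93132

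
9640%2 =0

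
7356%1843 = 1827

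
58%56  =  2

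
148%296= 148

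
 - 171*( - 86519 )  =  14794749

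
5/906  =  5/906=0.01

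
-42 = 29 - 71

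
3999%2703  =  1296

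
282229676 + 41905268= 324134944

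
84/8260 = 3/295 = 0.01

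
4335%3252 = 1083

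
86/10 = 8  +  3/5 = 8.60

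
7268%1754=252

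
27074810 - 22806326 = 4268484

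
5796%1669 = 789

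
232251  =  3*77417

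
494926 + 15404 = 510330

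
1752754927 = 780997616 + 971757311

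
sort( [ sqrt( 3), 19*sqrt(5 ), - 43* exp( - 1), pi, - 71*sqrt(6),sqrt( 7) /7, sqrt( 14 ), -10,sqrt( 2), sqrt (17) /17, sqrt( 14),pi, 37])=[ - 71*sqrt( 6), - 43*exp( - 1 ),  -  10, sqrt( 17)/17, sqrt(7)/7, sqrt( 2), sqrt(3), pi , pi, sqrt( 14),sqrt( 14), 37, 19*sqrt( 5)] 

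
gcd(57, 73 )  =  1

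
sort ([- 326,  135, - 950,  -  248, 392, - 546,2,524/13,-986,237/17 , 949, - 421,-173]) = [-986,-950, - 546, - 421,-326, - 248 , - 173 , 2, 237/17, 524/13,135, 392, 949]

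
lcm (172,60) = 2580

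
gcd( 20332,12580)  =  68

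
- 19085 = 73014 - 92099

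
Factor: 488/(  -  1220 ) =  - 2^1*5^( - 1) =- 2/5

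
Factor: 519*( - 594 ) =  - 2^1*3^4*11^1*173^1 = -308286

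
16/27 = 16/27 = 0.59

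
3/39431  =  3/39431 = 0.00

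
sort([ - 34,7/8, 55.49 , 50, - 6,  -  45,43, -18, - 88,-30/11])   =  [ -88,-45,-34 ,-18, - 6, - 30/11,  7/8,43, 50,  55.49 ] 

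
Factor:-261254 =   -  2^1 *7^1*18661^1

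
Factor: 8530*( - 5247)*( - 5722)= 2^2*3^2*5^1*11^1*53^1*853^1*2861^1= 256099039020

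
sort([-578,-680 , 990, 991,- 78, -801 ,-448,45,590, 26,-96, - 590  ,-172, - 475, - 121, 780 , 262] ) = [-801, - 680, - 590, - 578, - 475 , - 448, - 172, - 121,-96,-78, 26,45,262,590, 780,990, 991 ]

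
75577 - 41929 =33648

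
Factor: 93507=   3^1 * 71^1*439^1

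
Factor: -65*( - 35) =5^2*7^1*13^1 = 2275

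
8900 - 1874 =7026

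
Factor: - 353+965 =612 = 2^2*3^2 * 17^1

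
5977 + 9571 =15548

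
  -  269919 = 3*(-89973) 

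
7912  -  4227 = 3685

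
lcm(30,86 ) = 1290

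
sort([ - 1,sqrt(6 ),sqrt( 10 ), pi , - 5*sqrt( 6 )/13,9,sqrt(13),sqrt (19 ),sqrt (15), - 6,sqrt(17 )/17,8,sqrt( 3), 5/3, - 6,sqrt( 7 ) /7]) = [ - 6, - 6,-1, - 5*sqrt(6)/13, sqrt( 17)/17, sqrt( 7)/7,5/3, sqrt( 3 ),sqrt( 6),pi,sqrt (10), sqrt(13 ),sqrt ( 15),sqrt( 19) , 8, 9 ]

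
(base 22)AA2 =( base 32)4u6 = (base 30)5IM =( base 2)1001111000110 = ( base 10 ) 5062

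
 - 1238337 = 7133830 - 8372167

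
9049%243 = 58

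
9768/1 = 9768  =  9768.00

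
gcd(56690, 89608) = 2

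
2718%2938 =2718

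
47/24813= 47/24813 = 0.00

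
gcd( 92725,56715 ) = 5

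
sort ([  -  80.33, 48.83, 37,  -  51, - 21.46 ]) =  [  -  80.33, - 51,  -  21.46,37, 48.83 ] 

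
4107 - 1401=2706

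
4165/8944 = 4165/8944 = 0.47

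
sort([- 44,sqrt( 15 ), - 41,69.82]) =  [- 44, - 41 , sqrt( 15),69.82 ]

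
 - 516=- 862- - 346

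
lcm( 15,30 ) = 30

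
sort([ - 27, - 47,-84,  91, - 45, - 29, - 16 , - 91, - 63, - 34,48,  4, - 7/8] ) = [ -91, - 84, - 63, - 47 , - 45, - 34, - 29, - 27, - 16, - 7/8, 4, 48, 91 ] 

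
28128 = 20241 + 7887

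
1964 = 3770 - 1806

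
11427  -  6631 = 4796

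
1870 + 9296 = 11166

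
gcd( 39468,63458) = 2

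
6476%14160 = 6476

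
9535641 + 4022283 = 13557924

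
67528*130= 8778640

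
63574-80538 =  - 16964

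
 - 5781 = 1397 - 7178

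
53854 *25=1346350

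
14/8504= 7/4252  =  0.00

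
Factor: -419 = -419^1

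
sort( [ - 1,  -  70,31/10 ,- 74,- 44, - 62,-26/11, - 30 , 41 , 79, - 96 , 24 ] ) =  [ - 96 , -74,-70, -62, - 44, - 30, - 26/11,  -  1,31/10,24, 41,79 ] 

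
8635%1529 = 990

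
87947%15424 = 10827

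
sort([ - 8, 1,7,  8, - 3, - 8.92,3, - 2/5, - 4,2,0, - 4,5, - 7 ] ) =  [ - 8.92, - 8, -7, - 4,-4,-3, -2/5,0,1,2, 3,5,7, 8]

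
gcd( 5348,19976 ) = 4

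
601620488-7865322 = 593755166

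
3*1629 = 4887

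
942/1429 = 942/1429  =  0.66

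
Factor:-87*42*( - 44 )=160776 = 2^3*3^2*7^1*11^1 * 29^1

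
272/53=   5 + 7/53 = 5.13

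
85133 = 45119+40014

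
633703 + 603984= 1237687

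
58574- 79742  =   - 21168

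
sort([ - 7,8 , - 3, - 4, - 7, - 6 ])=[ - 7, - 7, - 6 , - 4, - 3,8]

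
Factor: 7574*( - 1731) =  -13110594 = -2^1*3^1*7^1*541^1*577^1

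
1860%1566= 294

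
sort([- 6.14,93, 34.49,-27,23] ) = [ - 27, - 6.14, 23, 34.49,93]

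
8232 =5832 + 2400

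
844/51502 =422/25751=0.02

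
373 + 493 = 866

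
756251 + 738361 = 1494612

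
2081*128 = 266368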